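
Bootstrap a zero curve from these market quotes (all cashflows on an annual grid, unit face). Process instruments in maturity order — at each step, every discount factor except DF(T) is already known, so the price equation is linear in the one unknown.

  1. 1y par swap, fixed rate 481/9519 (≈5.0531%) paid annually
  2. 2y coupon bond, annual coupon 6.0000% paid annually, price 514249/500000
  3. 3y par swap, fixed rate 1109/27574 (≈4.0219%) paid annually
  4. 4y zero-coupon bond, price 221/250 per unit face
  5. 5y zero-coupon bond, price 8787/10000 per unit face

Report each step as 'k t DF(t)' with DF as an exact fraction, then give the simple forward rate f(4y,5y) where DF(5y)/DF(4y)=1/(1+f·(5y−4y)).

step 1 [1y] swap r/1=481/9519: DF=(1 − 481/9519·(0))/(1+481/9519) = 9519/10000 ≈ 0.951900
step 2 [2y] bond c/1=3/50: DF=(514249/500000 − 3/50·(0.951900))/(1+3/50) = 2291/2500 ≈ 0.916400
step 3 [3y] swap r/1=1109/27574: DF=(1 − 1109/27574·(0.951900+0.916400))/(1+1109/27574) = 8891/10000 ≈ 0.889100
step 4 [4y] zero: DF = P = 221/250 ≈ 0.884000
step 5 [5y] zero: DF = P = 8787/10000 ≈ 0.878700

1 1 9519/10000
2 2 2291/2500
3 3 8891/10000
4 4 221/250
5 5 8787/10000
f(4y,5y) = ((221/250)/(8787/10000) − 1)/(1) = 53/8787 ≈ 0.6032%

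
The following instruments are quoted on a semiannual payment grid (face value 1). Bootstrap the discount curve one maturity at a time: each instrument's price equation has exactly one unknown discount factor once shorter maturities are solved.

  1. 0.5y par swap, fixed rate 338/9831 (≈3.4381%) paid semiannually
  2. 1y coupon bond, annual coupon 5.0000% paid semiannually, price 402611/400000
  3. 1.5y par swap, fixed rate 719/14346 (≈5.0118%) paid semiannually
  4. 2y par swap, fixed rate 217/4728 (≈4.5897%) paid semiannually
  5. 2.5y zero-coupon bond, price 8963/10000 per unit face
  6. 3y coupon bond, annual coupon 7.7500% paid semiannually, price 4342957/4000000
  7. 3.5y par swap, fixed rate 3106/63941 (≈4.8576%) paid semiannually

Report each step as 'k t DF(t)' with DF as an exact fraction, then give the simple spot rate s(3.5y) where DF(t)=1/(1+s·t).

step 1 [0.5y] swap r/2=169/9831: DF=(1 − 169/9831·(0))/(1+169/9831) = 9831/10000 ≈ 0.983100
step 2 [1y] bond c/2=1/40: DF=(402611/400000 − 1/40·(0.983100))/(1+1/40) = 479/500 ≈ 0.958000
step 3 [1.5y] swap r/2=719/28692: DF=(1 − 719/28692·(0.983100+0.958000))/(1+719/28692) = 9281/10000 ≈ 0.928100
step 4 [2y] swap r/2=217/9456: DF=(1 − 217/9456·(0.983100+0.958000+0.928100))/(1+217/9456) = 2283/2500 ≈ 0.913200
step 5 [2.5y] zero: DF = P = 8963/10000 ≈ 0.896300
step 6 [3y] bond c/2=31/800: DF=(4342957/4000000 − 31/800·(0.983100+0.958000+0.928100+0.913200+0.896300))/(1+31/800) = 8707/10000 ≈ 0.870700
step 7 [3.5y] swap r/2=1553/63941: DF=(1 − 1553/63941·(0.983100+0.958000+0.928100+0.913200+0.896300+0.870700))/(1+1553/63941) = 8447/10000 ≈ 0.844700

1 1/2 9831/10000
2 1 479/500
3 3/2 9281/10000
4 2 2283/2500
5 5/2 8963/10000
6 3 8707/10000
7 7/2 8447/10000
s(3.5y) = (1/(8447/10000) − 1)/(7/2) = 3106/59129 ≈ 5.2529%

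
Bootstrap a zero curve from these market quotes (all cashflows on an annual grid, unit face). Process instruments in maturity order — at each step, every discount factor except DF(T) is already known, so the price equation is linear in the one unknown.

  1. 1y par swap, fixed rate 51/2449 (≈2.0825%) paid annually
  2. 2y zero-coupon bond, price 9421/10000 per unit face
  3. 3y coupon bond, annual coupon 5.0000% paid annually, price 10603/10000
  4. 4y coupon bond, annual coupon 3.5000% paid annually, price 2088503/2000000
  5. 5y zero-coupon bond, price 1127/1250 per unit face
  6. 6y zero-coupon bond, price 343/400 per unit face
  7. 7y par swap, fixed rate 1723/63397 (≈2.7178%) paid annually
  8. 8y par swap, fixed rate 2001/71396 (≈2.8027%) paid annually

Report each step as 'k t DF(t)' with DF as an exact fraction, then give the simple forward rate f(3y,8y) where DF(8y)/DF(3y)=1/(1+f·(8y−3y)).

step 1 [1y] swap r/1=51/2449: DF=(1 − 51/2449·(0))/(1+51/2449) = 2449/2500 ≈ 0.979600
step 2 [2y] zero: DF = P = 9421/10000 ≈ 0.942100
step 3 [3y] bond c/1=1/20: DF=(10603/10000 − 1/20·(0.979600+0.942100))/(1+1/20) = 9183/10000 ≈ 0.918300
step 4 [4y] bond c/1=7/200: DF=(2088503/2000000 − 7/200·(0.979600+0.942100+0.918300))/(1+7/200) = 9129/10000 ≈ 0.912900
step 5 [5y] zero: DF = P = 1127/1250 ≈ 0.901600
step 6 [6y] zero: DF = P = 343/400 ≈ 0.857500
step 7 [7y] swap r/1=1723/63397: DF=(1 − 1723/63397·(0.979600+0.942100+0.918300+0.912900+0.901600+0.857500))/(1+1723/63397) = 8277/10000 ≈ 0.827700
step 8 [8y] swap r/1=2001/71396: DF=(1 − 2001/71396·(0.979600+0.942100+0.918300+0.912900+0.901600+0.857500+0.827700))/(1+2001/71396) = 7999/10000 ≈ 0.799900

1 1 2449/2500
2 2 9421/10000
3 3 9183/10000
4 4 9129/10000
5 5 1127/1250
6 6 343/400
7 7 8277/10000
8 8 7999/10000
f(3y,8y) = ((9183/10000)/(7999/10000) − 1)/(5) = 1184/39995 ≈ 2.9604%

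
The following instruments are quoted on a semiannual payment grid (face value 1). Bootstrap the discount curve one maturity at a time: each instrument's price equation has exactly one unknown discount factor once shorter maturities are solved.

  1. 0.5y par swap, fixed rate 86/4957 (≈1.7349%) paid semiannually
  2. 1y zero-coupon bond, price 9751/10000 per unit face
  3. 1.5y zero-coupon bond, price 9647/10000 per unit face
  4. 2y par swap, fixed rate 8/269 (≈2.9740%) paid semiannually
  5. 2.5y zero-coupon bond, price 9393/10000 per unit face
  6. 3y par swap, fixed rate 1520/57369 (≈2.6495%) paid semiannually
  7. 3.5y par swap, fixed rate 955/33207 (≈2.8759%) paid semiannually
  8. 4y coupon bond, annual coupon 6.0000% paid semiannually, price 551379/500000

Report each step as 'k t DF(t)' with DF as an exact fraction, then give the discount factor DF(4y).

1 1/2 4957/5000
2 1 9751/10000
3 3/2 9647/10000
4 2 589/625
5 5/2 9393/10000
6 3 231/250
7 7/2 1809/2000
8 4 2193/2500
DF(4y) = 2193/2500 ≈ 0.877200

step 1 [0.5y] swap r/2=43/4957: DF=(1 − 43/4957·(0))/(1+43/4957) = 4957/5000 ≈ 0.991400
step 2 [1y] zero: DF = P = 9751/10000 ≈ 0.975100
step 3 [1.5y] zero: DF = P = 9647/10000 ≈ 0.964700
step 4 [2y] swap r/2=4/269: DF=(1 − 4/269·(0.991400+0.975100+0.964700))/(1+4/269) = 589/625 ≈ 0.942400
step 5 [2.5y] zero: DF = P = 9393/10000 ≈ 0.939300
step 6 [3y] swap r/2=760/57369: DF=(1 − 760/57369·(0.991400+0.975100+0.964700+0.942400+0.939300))/(1+760/57369) = 231/250 ≈ 0.924000
step 7 [3.5y] swap r/2=955/66414: DF=(1 − 955/66414·(0.991400+0.975100+0.964700+0.942400+0.939300+0.924000))/(1+955/66414) = 1809/2000 ≈ 0.904500
step 8 [4y] bond c/2=3/100: DF=(551379/500000 − 3/100·(0.991400+0.975100+0.964700+0.942400+0.939300+0.924000+0.904500))/(1+3/100) = 2193/2500 ≈ 0.877200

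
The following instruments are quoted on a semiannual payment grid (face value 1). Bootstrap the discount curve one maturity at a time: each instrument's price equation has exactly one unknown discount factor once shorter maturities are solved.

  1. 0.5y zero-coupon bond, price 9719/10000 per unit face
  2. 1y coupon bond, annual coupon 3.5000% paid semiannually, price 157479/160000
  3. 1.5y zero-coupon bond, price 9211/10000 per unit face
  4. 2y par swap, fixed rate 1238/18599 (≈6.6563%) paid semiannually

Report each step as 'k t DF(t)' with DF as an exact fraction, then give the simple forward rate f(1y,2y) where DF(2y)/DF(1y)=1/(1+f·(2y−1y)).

1 1/2 9719/10000
2 1 4753/5000
3 3/2 9211/10000
4 2 4381/5000
f(1y,2y) = ((4753/5000)/(4381/5000) − 1)/(1) = 372/4381 ≈ 8.4912%

step 1 [0.5y] zero: DF = P = 9719/10000 ≈ 0.971900
step 2 [1y] bond c/2=7/400: DF=(157479/160000 − 7/400·(0.971900))/(1+7/400) = 4753/5000 ≈ 0.950600
step 3 [1.5y] zero: DF = P = 9211/10000 ≈ 0.921100
step 4 [2y] swap r/2=619/18599: DF=(1 − 619/18599·(0.971900+0.950600+0.921100))/(1+619/18599) = 4381/5000 ≈ 0.876200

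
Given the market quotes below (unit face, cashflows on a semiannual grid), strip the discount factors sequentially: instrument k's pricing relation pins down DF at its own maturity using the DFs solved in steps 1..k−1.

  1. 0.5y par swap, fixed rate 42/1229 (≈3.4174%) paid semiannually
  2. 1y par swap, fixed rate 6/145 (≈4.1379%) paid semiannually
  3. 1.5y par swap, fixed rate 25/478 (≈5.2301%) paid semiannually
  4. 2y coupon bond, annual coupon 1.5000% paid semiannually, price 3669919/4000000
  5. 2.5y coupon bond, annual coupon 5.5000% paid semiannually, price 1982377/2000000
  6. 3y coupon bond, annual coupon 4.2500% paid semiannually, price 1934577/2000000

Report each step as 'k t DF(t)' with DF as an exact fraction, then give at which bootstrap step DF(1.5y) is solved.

step 1 [0.5y] swap r/2=21/1229: DF=(1 − 21/1229·(0))/(1+21/1229) = 1229/1250 ≈ 0.983200
step 2 [1y] swap r/2=3/145: DF=(1 − 3/145·(0.983200))/(1+3/145) = 4799/5000 ≈ 0.959800
step 3 [1.5y] swap r/2=25/956: DF=(1 − 25/956·(0.983200+0.959800))/(1+25/956) = 37/40 ≈ 0.925000
step 4 [2y] bond c/2=3/400: DF=(3669919/4000000 − 3/400·(0.983200+0.959800+0.925000))/(1+3/400) = 8893/10000 ≈ 0.889300
step 5 [2.5y] bond c/2=11/400: DF=(1982377/2000000 − 11/400·(0.983200+0.959800+0.925000+0.889300))/(1+11/400) = 8641/10000 ≈ 0.864100
step 6 [3y] bond c/2=17/800: DF=(1934577/2000000 − 17/800·(0.983200+0.959800+0.925000+0.889300+0.864100))/(1+17/800) = 851/1000 ≈ 0.851000

1 1/2 1229/1250
2 1 4799/5000
3 3/2 37/40
4 2 8893/10000
5 5/2 8641/10000
6 3 851/1000
DF(1.5y) is solved at step 3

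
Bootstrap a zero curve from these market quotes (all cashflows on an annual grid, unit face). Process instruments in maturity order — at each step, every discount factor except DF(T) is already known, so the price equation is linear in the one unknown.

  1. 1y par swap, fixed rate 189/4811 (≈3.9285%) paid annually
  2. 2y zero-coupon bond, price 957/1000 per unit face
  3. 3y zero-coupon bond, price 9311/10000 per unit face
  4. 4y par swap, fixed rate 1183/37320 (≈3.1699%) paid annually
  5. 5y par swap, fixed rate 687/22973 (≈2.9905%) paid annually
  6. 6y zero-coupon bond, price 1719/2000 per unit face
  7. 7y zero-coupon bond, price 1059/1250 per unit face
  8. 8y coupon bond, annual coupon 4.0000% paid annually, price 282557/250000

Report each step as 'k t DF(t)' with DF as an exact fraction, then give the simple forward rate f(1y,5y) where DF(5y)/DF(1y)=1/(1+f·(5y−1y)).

1 1 4811/5000
2 2 957/1000
3 3 9311/10000
4 4 8817/10000
5 5 4313/5000
6 6 1719/2000
7 7 1059/1250
8 8 2111/2500
f(1y,5y) = ((4811/5000)/(4313/5000) − 1)/(4) = 249/8626 ≈ 2.8866%

step 1 [1y] swap r/1=189/4811: DF=(1 − 189/4811·(0))/(1+189/4811) = 4811/5000 ≈ 0.962200
step 2 [2y] zero: DF = P = 957/1000 ≈ 0.957000
step 3 [3y] zero: DF = P = 9311/10000 ≈ 0.931100
step 4 [4y] swap r/1=1183/37320: DF=(1 − 1183/37320·(0.962200+0.957000+0.931100))/(1+1183/37320) = 8817/10000 ≈ 0.881700
step 5 [5y] swap r/1=687/22973: DF=(1 − 687/22973·(0.962200+0.957000+0.931100+0.881700))/(1+687/22973) = 4313/5000 ≈ 0.862600
step 6 [6y] zero: DF = P = 1719/2000 ≈ 0.859500
step 7 [7y] zero: DF = P = 1059/1250 ≈ 0.847200
step 8 [8y] bond c/1=1/25: DF=(282557/250000 − 1/25·(0.962200+0.957000+0.931100+0.881700+0.862600+0.859500+0.847200))/(1+1/25) = 2111/2500 ≈ 0.844400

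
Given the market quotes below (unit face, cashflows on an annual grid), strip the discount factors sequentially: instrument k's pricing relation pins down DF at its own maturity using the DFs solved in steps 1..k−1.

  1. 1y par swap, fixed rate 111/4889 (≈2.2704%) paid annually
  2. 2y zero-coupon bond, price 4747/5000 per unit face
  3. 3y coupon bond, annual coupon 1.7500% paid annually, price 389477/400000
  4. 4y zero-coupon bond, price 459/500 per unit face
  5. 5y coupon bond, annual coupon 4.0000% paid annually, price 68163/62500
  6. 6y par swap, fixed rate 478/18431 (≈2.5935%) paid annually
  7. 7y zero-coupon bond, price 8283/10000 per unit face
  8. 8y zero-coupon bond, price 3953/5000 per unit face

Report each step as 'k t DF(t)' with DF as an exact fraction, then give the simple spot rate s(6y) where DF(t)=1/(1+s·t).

1 1 4889/5000
2 2 4747/5000
3 3 4619/5000
4 4 459/500
5 5 9037/10000
6 6 4283/5000
7 7 8283/10000
8 8 3953/5000
s(6y) = (1/(4283/5000) − 1)/(6) = 239/8566 ≈ 2.7901%

step 1 [1y] swap r/1=111/4889: DF=(1 − 111/4889·(0))/(1+111/4889) = 4889/5000 ≈ 0.977800
step 2 [2y] zero: DF = P = 4747/5000 ≈ 0.949400
step 3 [3y] bond c/1=7/400: DF=(389477/400000 − 7/400·(0.977800+0.949400))/(1+7/400) = 4619/5000 ≈ 0.923800
step 4 [4y] zero: DF = P = 459/500 ≈ 0.918000
step 5 [5y] bond c/1=1/25: DF=(68163/62500 − 1/25·(0.977800+0.949400+0.923800+0.918000))/(1+1/25) = 9037/10000 ≈ 0.903700
step 6 [6y] swap r/1=478/18431: DF=(1 − 478/18431·(0.977800+0.949400+0.923800+0.918000+0.903700))/(1+478/18431) = 4283/5000 ≈ 0.856600
step 7 [7y] zero: DF = P = 8283/10000 ≈ 0.828300
step 8 [8y] zero: DF = P = 3953/5000 ≈ 0.790600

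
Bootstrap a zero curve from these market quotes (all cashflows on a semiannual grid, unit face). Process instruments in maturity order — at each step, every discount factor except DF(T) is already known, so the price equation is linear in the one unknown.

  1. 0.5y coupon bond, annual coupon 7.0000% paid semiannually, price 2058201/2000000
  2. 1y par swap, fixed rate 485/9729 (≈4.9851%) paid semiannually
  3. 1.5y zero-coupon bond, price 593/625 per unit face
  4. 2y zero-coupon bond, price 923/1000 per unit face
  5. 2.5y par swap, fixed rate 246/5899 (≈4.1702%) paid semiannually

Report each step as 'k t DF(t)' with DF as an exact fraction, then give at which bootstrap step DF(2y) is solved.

1 1/2 9943/10000
2 1 1903/2000
3 3/2 593/625
4 2 923/1000
5 5/2 1127/1250
DF(2y) is solved at step 4

step 1 [0.5y] bond c/2=7/200: DF=(2058201/2000000 − 7/200·(0))/(1+7/200) = 9943/10000 ≈ 0.994300
step 2 [1y] swap r/2=485/19458: DF=(1 − 485/19458·(0.994300))/(1+485/19458) = 1903/2000 ≈ 0.951500
step 3 [1.5y] zero: DF = P = 593/625 ≈ 0.948800
step 4 [2y] zero: DF = P = 923/1000 ≈ 0.923000
step 5 [2.5y] swap r/2=123/5899: DF=(1 − 123/5899·(0.994300+0.951500+0.948800+0.923000))/(1+123/5899) = 1127/1250 ≈ 0.901600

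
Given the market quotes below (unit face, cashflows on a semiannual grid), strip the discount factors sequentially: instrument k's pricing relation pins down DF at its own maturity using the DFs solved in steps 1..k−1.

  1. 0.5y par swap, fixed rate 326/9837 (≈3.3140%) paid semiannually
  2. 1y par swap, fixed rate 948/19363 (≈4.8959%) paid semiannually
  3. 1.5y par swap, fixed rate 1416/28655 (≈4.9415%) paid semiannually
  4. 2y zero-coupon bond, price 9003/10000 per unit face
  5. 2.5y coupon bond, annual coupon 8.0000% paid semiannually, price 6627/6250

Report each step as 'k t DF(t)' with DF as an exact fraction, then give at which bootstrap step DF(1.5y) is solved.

1 1/2 9837/10000
2 1 4763/5000
3 3/2 2323/2500
4 2 9003/10000
5 5/2 8747/10000
DF(1.5y) is solved at step 3

step 1 [0.5y] swap r/2=163/9837: DF=(1 − 163/9837·(0))/(1+163/9837) = 9837/10000 ≈ 0.983700
step 2 [1y] swap r/2=474/19363: DF=(1 − 474/19363·(0.983700))/(1+474/19363) = 4763/5000 ≈ 0.952600
step 3 [1.5y] swap r/2=708/28655: DF=(1 − 708/28655·(0.983700+0.952600))/(1+708/28655) = 2323/2500 ≈ 0.929200
step 4 [2y] zero: DF = P = 9003/10000 ≈ 0.900300
step 5 [2.5y] bond c/2=1/25: DF=(6627/6250 − 1/25·(0.983700+0.952600+0.929200+0.900300))/(1+1/25) = 8747/10000 ≈ 0.874700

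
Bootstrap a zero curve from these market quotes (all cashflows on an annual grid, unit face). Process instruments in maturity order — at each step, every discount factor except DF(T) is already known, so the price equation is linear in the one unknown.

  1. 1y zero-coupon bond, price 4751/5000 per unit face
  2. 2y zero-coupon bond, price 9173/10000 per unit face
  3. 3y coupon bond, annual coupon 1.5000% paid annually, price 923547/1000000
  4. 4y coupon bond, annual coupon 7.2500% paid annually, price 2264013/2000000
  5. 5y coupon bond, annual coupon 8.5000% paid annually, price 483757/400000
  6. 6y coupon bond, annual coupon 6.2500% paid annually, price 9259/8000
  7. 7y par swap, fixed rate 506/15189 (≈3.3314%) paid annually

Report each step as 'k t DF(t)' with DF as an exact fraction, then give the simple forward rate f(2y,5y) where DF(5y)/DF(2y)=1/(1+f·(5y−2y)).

1 1 4751/5000
2 2 9173/10000
3 3 8823/10000
4 4 1087/1250
5 5 8311/10000
6 6 331/400
7 7 997/1250
f(2y,5y) = ((9173/10000)/(8311/10000) − 1)/(3) = 862/24933 ≈ 3.4573%

step 1 [1y] zero: DF = P = 4751/5000 ≈ 0.950200
step 2 [2y] zero: DF = P = 9173/10000 ≈ 0.917300
step 3 [3y] bond c/1=3/200: DF=(923547/1000000 − 3/200·(0.950200+0.917300))/(1+3/200) = 8823/10000 ≈ 0.882300
step 4 [4y] bond c/1=29/400: DF=(2264013/2000000 − 29/400·(0.950200+0.917300+0.882300))/(1+29/400) = 1087/1250 ≈ 0.869600
step 5 [5y] bond c/1=17/200: DF=(483757/400000 − 17/200·(0.950200+0.917300+0.882300+0.869600))/(1+17/200) = 8311/10000 ≈ 0.831100
step 6 [6y] bond c/1=1/16: DF=(9259/8000 − 1/16·(0.950200+0.917300+0.882300+0.869600+0.831100))/(1+1/16) = 331/400 ≈ 0.827500
step 7 [7y] swap r/1=506/15189: DF=(1 − 506/15189·(0.950200+0.917300+0.882300+0.869600+0.831100+0.827500))/(1+506/15189) = 997/1250 ≈ 0.797600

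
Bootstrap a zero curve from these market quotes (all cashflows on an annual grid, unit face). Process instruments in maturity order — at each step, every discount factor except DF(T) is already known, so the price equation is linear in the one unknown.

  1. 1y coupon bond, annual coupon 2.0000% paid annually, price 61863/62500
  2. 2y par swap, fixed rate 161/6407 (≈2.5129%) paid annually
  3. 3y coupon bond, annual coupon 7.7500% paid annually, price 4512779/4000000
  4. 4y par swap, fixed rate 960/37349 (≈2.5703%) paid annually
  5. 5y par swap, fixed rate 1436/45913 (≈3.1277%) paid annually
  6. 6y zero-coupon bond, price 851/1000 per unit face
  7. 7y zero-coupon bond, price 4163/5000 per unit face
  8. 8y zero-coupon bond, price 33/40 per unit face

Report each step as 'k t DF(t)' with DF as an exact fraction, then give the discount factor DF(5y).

step 1 [1y] bond c/1=1/50: DF=(61863/62500 − 1/50·(0))/(1+1/50) = 1213/1250 ≈ 0.970400
step 2 [2y] swap r/1=161/6407: DF=(1 − 161/6407·(0.970400))/(1+161/6407) = 9517/10000 ≈ 0.951700
step 3 [3y] bond c/1=31/400: DF=(4512779/4000000 − 31/400·(0.970400+0.951700))/(1+31/400) = 568/625 ≈ 0.908800
step 4 [4y] swap r/1=960/37349: DF=(1 − 960/37349·(0.970400+0.951700+0.908800))/(1+960/37349) = 113/125 ≈ 0.904000
step 5 [5y] swap r/1=1436/45913: DF=(1 − 1436/45913·(0.970400+0.951700+0.908800+0.904000))/(1+1436/45913) = 2141/2500 ≈ 0.856400
step 6 [6y] zero: DF = P = 851/1000 ≈ 0.851000
step 7 [7y] zero: DF = P = 4163/5000 ≈ 0.832600
step 8 [8y] zero: DF = P = 33/40 ≈ 0.825000

1 1 1213/1250
2 2 9517/10000
3 3 568/625
4 4 113/125
5 5 2141/2500
6 6 851/1000
7 7 4163/5000
8 8 33/40
DF(5y) = 2141/2500 ≈ 0.856400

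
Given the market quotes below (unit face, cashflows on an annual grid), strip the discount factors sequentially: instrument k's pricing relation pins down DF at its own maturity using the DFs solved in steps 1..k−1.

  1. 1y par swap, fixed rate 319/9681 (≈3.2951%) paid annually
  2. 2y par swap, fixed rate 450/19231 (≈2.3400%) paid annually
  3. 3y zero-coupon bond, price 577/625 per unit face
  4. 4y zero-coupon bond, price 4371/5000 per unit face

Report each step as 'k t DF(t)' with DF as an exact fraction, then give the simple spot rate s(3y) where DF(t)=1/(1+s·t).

1 1 9681/10000
2 2 191/200
3 3 577/625
4 4 4371/5000
s(3y) = (1/(577/625) − 1)/(3) = 16/577 ≈ 2.7730%

step 1 [1y] swap r/1=319/9681: DF=(1 − 319/9681·(0))/(1+319/9681) = 9681/10000 ≈ 0.968100
step 2 [2y] swap r/1=450/19231: DF=(1 − 450/19231·(0.968100))/(1+450/19231) = 191/200 ≈ 0.955000
step 3 [3y] zero: DF = P = 577/625 ≈ 0.923200
step 4 [4y] zero: DF = P = 4371/5000 ≈ 0.874200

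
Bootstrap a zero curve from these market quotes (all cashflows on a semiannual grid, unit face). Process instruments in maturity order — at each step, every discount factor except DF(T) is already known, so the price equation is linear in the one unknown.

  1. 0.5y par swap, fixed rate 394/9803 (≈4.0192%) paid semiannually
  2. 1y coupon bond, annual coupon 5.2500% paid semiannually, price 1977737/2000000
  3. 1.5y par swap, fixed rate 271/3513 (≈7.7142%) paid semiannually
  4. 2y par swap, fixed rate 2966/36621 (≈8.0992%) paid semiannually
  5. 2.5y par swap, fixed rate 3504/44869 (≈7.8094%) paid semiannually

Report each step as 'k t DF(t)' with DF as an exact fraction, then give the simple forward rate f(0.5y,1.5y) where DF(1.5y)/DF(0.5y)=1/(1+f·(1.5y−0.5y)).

step 1 [0.5y] swap r/2=197/9803: DF=(1 − 197/9803·(0))/(1+197/9803) = 9803/10000 ≈ 0.980300
step 2 [1y] bond c/2=21/800: DF=(1977737/2000000 − 21/800·(0.980300))/(1+21/800) = 1877/2000 ≈ 0.938500
step 3 [1.5y] swap r/2=271/7026: DF=(1 − 271/7026·(0.980300+0.938500))/(1+271/7026) = 2229/2500 ≈ 0.891600
step 4 [2y] swap r/2=1483/36621: DF=(1 − 1483/36621·(0.980300+0.938500+0.891600))/(1+1483/36621) = 8517/10000 ≈ 0.851700
step 5 [2.5y] swap r/2=1752/44869: DF=(1 − 1752/44869·(0.980300+0.938500+0.891600+0.851700))/(1+1752/44869) = 1031/1250 ≈ 0.824800

1 1/2 9803/10000
2 1 1877/2000
3 3/2 2229/2500
4 2 8517/10000
5 5/2 1031/1250
f(0.5y,1.5y) = ((9803/10000)/(2229/2500) − 1)/(1) = 887/8916 ≈ 9.9484%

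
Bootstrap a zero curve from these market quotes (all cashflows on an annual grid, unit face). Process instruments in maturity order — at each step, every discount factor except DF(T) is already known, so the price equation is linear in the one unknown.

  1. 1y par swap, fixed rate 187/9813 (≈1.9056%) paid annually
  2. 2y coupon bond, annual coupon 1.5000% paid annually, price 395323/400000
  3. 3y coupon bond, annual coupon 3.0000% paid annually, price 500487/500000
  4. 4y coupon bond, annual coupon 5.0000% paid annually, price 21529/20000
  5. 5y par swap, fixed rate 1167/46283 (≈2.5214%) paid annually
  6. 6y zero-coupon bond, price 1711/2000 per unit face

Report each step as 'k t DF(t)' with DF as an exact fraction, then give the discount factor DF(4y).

1 1 9813/10000
2 2 1199/1250
3 3 9153/10000
4 4 2223/2500
5 5 8833/10000
6 6 1711/2000
DF(4y) = 2223/2500 ≈ 0.889200

step 1 [1y] swap r/1=187/9813: DF=(1 − 187/9813·(0))/(1+187/9813) = 9813/10000 ≈ 0.981300
step 2 [2y] bond c/1=3/200: DF=(395323/400000 − 3/200·(0.981300))/(1+3/200) = 1199/1250 ≈ 0.959200
step 3 [3y] bond c/1=3/100: DF=(500487/500000 − 3/100·(0.981300+0.959200))/(1+3/100) = 9153/10000 ≈ 0.915300
step 4 [4y] bond c/1=1/20: DF=(21529/20000 − 1/20·(0.981300+0.959200+0.915300))/(1+1/20) = 2223/2500 ≈ 0.889200
step 5 [5y] swap r/1=1167/46283: DF=(1 − 1167/46283·(0.981300+0.959200+0.915300+0.889200))/(1+1167/46283) = 8833/10000 ≈ 0.883300
step 6 [6y] zero: DF = P = 1711/2000 ≈ 0.855500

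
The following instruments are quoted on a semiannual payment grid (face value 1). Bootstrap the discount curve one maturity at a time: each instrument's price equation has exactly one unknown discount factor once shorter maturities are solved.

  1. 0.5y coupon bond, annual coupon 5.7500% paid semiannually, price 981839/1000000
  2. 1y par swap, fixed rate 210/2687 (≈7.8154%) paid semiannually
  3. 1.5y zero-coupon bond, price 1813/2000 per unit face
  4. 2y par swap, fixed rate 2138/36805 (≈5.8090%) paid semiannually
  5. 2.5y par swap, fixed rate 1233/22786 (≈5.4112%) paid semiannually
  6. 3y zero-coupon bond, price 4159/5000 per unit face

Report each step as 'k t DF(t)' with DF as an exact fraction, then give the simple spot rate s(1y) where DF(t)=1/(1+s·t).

1 1/2 1193/1250
2 1 1853/2000
3 3/2 1813/2000
4 2 8931/10000
5 5/2 8767/10000
6 3 4159/5000
s(1y) = (1/(1853/2000) − 1)/(1) = 147/1853 ≈ 7.9331%

step 1 [0.5y] bond c/2=23/800: DF=(981839/1000000 − 23/800·(0))/(1+23/800) = 1193/1250 ≈ 0.954400
step 2 [1y] swap r/2=105/2687: DF=(1 − 105/2687·(0.954400))/(1+105/2687) = 1853/2000 ≈ 0.926500
step 3 [1.5y] zero: DF = P = 1813/2000 ≈ 0.906500
step 4 [2y] swap r/2=1069/36805: DF=(1 − 1069/36805·(0.954400+0.926500+0.906500))/(1+1069/36805) = 8931/10000 ≈ 0.893100
step 5 [2.5y] swap r/2=1233/45572: DF=(1 − 1233/45572·(0.954400+0.926500+0.906500+0.893100))/(1+1233/45572) = 8767/10000 ≈ 0.876700
step 6 [3y] zero: DF = P = 4159/5000 ≈ 0.831800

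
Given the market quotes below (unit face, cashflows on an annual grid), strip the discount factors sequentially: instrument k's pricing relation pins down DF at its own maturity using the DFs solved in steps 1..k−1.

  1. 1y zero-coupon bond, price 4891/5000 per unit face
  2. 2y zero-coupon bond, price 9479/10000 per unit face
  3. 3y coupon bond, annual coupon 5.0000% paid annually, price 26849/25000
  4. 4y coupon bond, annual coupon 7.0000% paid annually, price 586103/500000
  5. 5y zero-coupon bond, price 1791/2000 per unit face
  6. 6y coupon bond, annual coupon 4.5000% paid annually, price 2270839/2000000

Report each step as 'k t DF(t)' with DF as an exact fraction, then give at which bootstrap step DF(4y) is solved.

1 1 4891/5000
2 2 9479/10000
3 3 9311/10000
4 4 4543/5000
5 5 1791/2000
6 6 4429/5000
DF(4y) is solved at step 4

step 1 [1y] zero: DF = P = 4891/5000 ≈ 0.978200
step 2 [2y] zero: DF = P = 9479/10000 ≈ 0.947900
step 3 [3y] bond c/1=1/20: DF=(26849/25000 − 1/20·(0.978200+0.947900))/(1+1/20) = 9311/10000 ≈ 0.931100
step 4 [4y] bond c/1=7/100: DF=(586103/500000 − 7/100·(0.978200+0.947900+0.931100))/(1+7/100) = 4543/5000 ≈ 0.908600
step 5 [5y] zero: DF = P = 1791/2000 ≈ 0.895500
step 6 [6y] bond c/1=9/200: DF=(2270839/2000000 − 9/200·(0.978200+0.947900+0.931100+0.908600+0.895500))/(1+9/200) = 4429/5000 ≈ 0.885800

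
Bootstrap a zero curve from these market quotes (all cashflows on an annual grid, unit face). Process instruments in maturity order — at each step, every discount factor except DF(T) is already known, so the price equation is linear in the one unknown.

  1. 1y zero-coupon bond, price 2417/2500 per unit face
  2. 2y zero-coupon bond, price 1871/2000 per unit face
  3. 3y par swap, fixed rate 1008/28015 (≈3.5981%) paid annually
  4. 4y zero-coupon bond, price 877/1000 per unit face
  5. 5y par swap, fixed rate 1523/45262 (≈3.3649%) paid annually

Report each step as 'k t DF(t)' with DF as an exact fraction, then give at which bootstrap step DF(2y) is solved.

1 1 2417/2500
2 2 1871/2000
3 3 562/625
4 4 877/1000
5 5 8477/10000
DF(2y) is solved at step 2

step 1 [1y] zero: DF = P = 2417/2500 ≈ 0.966800
step 2 [2y] zero: DF = P = 1871/2000 ≈ 0.935500
step 3 [3y] swap r/1=1008/28015: DF=(1 − 1008/28015·(0.966800+0.935500))/(1+1008/28015) = 562/625 ≈ 0.899200
step 4 [4y] zero: DF = P = 877/1000 ≈ 0.877000
step 5 [5y] swap r/1=1523/45262: DF=(1 − 1523/45262·(0.966800+0.935500+0.899200+0.877000))/(1+1523/45262) = 8477/10000 ≈ 0.847700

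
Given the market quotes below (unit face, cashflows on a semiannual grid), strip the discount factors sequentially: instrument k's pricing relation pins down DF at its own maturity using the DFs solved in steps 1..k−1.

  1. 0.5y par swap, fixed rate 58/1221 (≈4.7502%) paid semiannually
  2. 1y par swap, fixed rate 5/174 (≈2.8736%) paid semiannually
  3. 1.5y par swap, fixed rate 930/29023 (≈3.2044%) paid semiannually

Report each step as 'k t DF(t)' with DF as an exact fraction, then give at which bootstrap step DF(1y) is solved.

1 1/2 1221/1250
2 1 243/250
3 3/2 1907/2000
DF(1y) is solved at step 2

step 1 [0.5y] swap r/2=29/1221: DF=(1 − 29/1221·(0))/(1+29/1221) = 1221/1250 ≈ 0.976800
step 2 [1y] swap r/2=5/348: DF=(1 − 5/348·(0.976800))/(1+5/348) = 243/250 ≈ 0.972000
step 3 [1.5y] swap r/2=465/29023: DF=(1 − 465/29023·(0.976800+0.972000))/(1+465/29023) = 1907/2000 ≈ 0.953500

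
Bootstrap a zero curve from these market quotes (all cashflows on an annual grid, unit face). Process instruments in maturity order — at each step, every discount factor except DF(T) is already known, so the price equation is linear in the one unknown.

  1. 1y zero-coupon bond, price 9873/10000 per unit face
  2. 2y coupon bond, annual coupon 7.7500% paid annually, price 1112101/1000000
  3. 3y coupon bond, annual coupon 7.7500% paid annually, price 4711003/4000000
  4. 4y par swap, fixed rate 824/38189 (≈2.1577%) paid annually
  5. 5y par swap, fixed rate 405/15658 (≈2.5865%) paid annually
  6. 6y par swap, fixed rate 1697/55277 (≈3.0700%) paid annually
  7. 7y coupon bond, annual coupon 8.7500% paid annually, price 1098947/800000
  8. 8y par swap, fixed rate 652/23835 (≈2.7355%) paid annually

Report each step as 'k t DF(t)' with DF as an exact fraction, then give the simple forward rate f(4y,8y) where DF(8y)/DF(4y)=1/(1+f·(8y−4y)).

1 1 9873/10000
2 2 9611/10000
3 3 9529/10000
4 4 1147/1250
5 5 1757/2000
6 6 8303/10000
7 7 1023/1250
8 8 2011/2500
f(4y,8y) = ((1147/1250)/(2011/2500) − 1)/(4) = 283/8044 ≈ 3.5182%

step 1 [1y] zero: DF = P = 9873/10000 ≈ 0.987300
step 2 [2y] bond c/1=31/400: DF=(1112101/1000000 − 31/400·(0.987300))/(1+31/400) = 9611/10000 ≈ 0.961100
step 3 [3y] bond c/1=31/400: DF=(4711003/4000000 − 31/400·(0.987300+0.961100))/(1+31/400) = 9529/10000 ≈ 0.952900
step 4 [4y] swap r/1=824/38189: DF=(1 − 824/38189·(0.987300+0.961100+0.952900))/(1+824/38189) = 1147/1250 ≈ 0.917600
step 5 [5y] swap r/1=405/15658: DF=(1 − 405/15658·(0.987300+0.961100+0.952900+0.917600))/(1+405/15658) = 1757/2000 ≈ 0.878500
step 6 [6y] swap r/1=1697/55277: DF=(1 − 1697/55277·(0.987300+0.961100+0.952900+0.917600+0.878500))/(1+1697/55277) = 8303/10000 ≈ 0.830300
step 7 [7y] bond c/1=7/80: DF=(1098947/800000 − 7/80·(0.987300+0.961100+0.952900+0.917600+0.878500+0.830300))/(1+7/80) = 1023/1250 ≈ 0.818400
step 8 [8y] swap r/1=652/23835: DF=(1 − 652/23835·(0.987300+0.961100+0.952900+0.917600+0.878500+0.830300+0.818400))/(1+652/23835) = 2011/2500 ≈ 0.804400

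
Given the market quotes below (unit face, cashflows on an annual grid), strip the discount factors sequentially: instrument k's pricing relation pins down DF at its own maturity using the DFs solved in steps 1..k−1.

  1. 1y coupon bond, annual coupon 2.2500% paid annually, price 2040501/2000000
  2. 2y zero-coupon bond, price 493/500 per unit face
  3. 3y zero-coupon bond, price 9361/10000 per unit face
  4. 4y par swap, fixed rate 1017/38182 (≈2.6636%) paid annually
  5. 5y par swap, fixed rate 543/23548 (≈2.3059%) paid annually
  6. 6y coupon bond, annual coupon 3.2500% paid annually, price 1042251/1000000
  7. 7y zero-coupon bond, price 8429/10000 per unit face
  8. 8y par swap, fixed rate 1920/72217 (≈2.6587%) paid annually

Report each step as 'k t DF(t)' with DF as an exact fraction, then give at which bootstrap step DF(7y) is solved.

step 1 [1y] bond c/1=9/400: DF=(2040501/2000000 − 9/400·(0))/(1+9/400) = 4989/5000 ≈ 0.997800
step 2 [2y] zero: DF = P = 493/500 ≈ 0.986000
step 3 [3y] zero: DF = P = 9361/10000 ≈ 0.936100
step 4 [4y] swap r/1=1017/38182: DF=(1 − 1017/38182·(0.997800+0.986000+0.936100))/(1+1017/38182) = 8983/10000 ≈ 0.898300
step 5 [5y] swap r/1=543/23548: DF=(1 − 543/23548·(0.997800+0.986000+0.936100+0.898300))/(1+543/23548) = 4457/5000 ≈ 0.891400
step 6 [6y] bond c/1=13/400: DF=(1042251/1000000 − 13/400·(0.997800+0.986000+0.936100+0.898300+0.891400))/(1+13/400) = 2153/2500 ≈ 0.861200
step 7 [7y] zero: DF = P = 8429/10000 ≈ 0.842900
step 8 [8y] swap r/1=1920/72217: DF=(1 − 1920/72217·(0.997800+0.986000+0.936100+0.898300+0.891400+0.861200+0.842900))/(1+1920/72217) = 101/125 ≈ 0.808000

1 1 4989/5000
2 2 493/500
3 3 9361/10000
4 4 8983/10000
5 5 4457/5000
6 6 2153/2500
7 7 8429/10000
8 8 101/125
DF(7y) is solved at step 7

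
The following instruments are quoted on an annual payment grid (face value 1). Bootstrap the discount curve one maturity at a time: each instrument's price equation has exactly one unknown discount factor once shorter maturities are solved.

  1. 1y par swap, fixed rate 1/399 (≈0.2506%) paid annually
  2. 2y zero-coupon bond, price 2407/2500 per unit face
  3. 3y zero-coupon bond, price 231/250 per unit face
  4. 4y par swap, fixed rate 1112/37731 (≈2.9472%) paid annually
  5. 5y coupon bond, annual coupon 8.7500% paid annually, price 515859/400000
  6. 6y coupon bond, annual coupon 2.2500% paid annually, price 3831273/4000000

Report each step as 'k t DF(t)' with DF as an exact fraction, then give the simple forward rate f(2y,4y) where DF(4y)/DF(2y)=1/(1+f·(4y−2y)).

step 1 [1y] swap r/1=1/399: DF=(1 − 1/399·(0))/(1+1/399) = 399/400 ≈ 0.997500
step 2 [2y] zero: DF = P = 2407/2500 ≈ 0.962800
step 3 [3y] zero: DF = P = 231/250 ≈ 0.924000
step 4 [4y] swap r/1=1112/37731: DF=(1 − 1112/37731·(0.997500+0.962800+0.924000))/(1+1112/37731) = 1111/1250 ≈ 0.888800
step 5 [5y] bond c/1=7/80: DF=(515859/400000 − 7/80·(0.997500+0.962800+0.924000+0.888800))/(1+7/80) = 8823/10000 ≈ 0.882300
step 6 [6y] bond c/1=9/400: DF=(3831273/4000000 − 9/400·(0.997500+0.962800+0.924000+0.888800+0.882300))/(1+9/400) = 8343/10000 ≈ 0.834300

1 1 399/400
2 2 2407/2500
3 3 231/250
4 4 1111/1250
5 5 8823/10000
6 6 8343/10000
f(2y,4y) = ((2407/2500)/(1111/1250) − 1)/(2) = 185/4444 ≈ 4.1629%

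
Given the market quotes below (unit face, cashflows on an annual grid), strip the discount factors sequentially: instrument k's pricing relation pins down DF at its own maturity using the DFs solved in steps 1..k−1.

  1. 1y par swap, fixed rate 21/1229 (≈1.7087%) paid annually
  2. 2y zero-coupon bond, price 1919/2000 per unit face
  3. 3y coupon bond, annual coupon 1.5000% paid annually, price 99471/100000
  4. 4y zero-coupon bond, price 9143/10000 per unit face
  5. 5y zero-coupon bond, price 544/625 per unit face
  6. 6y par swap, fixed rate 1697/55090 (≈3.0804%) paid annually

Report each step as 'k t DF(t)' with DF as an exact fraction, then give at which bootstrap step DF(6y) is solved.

1 1 1229/1250
2 2 1919/2000
3 3 9513/10000
4 4 9143/10000
5 5 544/625
6 6 8303/10000
DF(6y) is solved at step 6

step 1 [1y] swap r/1=21/1229: DF=(1 − 21/1229·(0))/(1+21/1229) = 1229/1250 ≈ 0.983200
step 2 [2y] zero: DF = P = 1919/2000 ≈ 0.959500
step 3 [3y] bond c/1=3/200: DF=(99471/100000 − 3/200·(0.983200+0.959500))/(1+3/200) = 9513/10000 ≈ 0.951300
step 4 [4y] zero: DF = P = 9143/10000 ≈ 0.914300
step 5 [5y] zero: DF = P = 544/625 ≈ 0.870400
step 6 [6y] swap r/1=1697/55090: DF=(1 − 1697/55090·(0.983200+0.959500+0.951300+0.914300+0.870400))/(1+1697/55090) = 8303/10000 ≈ 0.830300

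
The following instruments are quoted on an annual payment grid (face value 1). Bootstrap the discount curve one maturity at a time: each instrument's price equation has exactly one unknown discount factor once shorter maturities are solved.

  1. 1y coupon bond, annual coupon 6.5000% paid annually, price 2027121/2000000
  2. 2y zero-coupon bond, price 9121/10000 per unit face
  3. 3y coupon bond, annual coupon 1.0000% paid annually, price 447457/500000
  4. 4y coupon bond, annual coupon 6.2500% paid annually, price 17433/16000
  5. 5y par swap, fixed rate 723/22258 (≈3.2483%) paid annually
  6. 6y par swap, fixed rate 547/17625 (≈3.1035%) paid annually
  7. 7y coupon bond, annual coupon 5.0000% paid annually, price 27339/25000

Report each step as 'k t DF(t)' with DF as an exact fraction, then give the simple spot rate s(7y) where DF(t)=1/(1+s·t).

step 1 [1y] bond c/1=13/200: DF=(2027121/2000000 − 13/200·(0))/(1+13/200) = 9517/10000 ≈ 0.951700
step 2 [2y] zero: DF = P = 9121/10000 ≈ 0.912100
step 3 [3y] bond c/1=1/100: DF=(447457/500000 − 1/100·(0.951700+0.912100))/(1+1/100) = 2169/2500 ≈ 0.867600
step 4 [4y] bond c/1=1/16: DF=(17433/16000 − 1/16·(0.951700+0.912100+0.867600))/(1+1/16) = 1081/1250 ≈ 0.864800
step 5 [5y] swap r/1=723/22258: DF=(1 − 723/22258·(0.951700+0.912100+0.867600+0.864800))/(1+723/22258) = 4277/5000 ≈ 0.855400
step 6 [6y] swap r/1=547/17625: DF=(1 − 547/17625·(0.951700+0.912100+0.867600+0.864800+0.855400))/(1+547/17625) = 8359/10000 ≈ 0.835900
step 7 [7y] bond c/1=1/20: DF=(27339/25000 − 1/20·(0.951700+0.912100+0.867600+0.864800+0.855400+0.835900))/(1+1/20) = 7897/10000 ≈ 0.789700

1 1 9517/10000
2 2 9121/10000
3 3 2169/2500
4 4 1081/1250
5 5 4277/5000
6 6 8359/10000
7 7 7897/10000
s(7y) = (1/(7897/10000) − 1)/(7) = 2103/55279 ≈ 3.8043%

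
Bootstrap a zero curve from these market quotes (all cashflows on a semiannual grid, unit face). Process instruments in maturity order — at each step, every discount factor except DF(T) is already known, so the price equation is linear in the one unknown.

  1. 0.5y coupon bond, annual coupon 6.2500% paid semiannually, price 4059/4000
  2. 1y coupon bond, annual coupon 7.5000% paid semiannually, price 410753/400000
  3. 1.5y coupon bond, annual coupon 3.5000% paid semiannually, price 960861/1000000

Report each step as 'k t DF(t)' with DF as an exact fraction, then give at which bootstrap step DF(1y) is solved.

1 1/2 123/125
2 1 4771/5000
3 3/2 911/1000
DF(1y) is solved at step 2

step 1 [0.5y] bond c/2=1/32: DF=(4059/4000 − 1/32·(0))/(1+1/32) = 123/125 ≈ 0.984000
step 2 [1y] bond c/2=3/80: DF=(410753/400000 − 3/80·(0.984000))/(1+3/80) = 4771/5000 ≈ 0.954200
step 3 [1.5y] bond c/2=7/400: DF=(960861/1000000 − 7/400·(0.984000+0.954200))/(1+7/400) = 911/1000 ≈ 0.911000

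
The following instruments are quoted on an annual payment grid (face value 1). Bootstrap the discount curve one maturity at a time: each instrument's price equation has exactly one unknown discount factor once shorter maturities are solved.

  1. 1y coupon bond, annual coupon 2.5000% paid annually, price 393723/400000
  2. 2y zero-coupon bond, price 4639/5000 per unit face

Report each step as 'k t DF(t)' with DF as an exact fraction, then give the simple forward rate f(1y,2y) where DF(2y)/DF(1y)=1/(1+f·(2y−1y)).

1 1 9603/10000
2 2 4639/5000
f(1y,2y) = ((9603/10000)/(4639/5000) − 1)/(1) = 325/9278 ≈ 3.5029%

step 1 [1y] bond c/1=1/40: DF=(393723/400000 − 1/40·(0))/(1+1/40) = 9603/10000 ≈ 0.960300
step 2 [2y] zero: DF = P = 4639/5000 ≈ 0.927800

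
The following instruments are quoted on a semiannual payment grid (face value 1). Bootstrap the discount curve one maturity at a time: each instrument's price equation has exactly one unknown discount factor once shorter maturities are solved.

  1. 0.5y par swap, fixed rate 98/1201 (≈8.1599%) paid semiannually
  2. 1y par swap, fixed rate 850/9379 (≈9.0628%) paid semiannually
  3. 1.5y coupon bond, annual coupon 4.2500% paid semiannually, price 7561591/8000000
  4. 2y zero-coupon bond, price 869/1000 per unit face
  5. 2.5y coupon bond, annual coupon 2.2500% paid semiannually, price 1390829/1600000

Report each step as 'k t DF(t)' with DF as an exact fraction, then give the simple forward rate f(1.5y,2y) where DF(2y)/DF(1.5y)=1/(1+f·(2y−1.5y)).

step 1 [0.5y] swap r/2=49/1201: DF=(1 − 49/1201·(0))/(1+49/1201) = 1201/1250 ≈ 0.960800
step 2 [1y] swap r/2=425/9379: DF=(1 − 425/9379·(0.960800))/(1+425/9379) = 183/200 ≈ 0.915000
step 3 [1.5y] bond c/2=17/800: DF=(7561591/8000000 − 17/800·(0.960800+0.915000))/(1+17/800) = 1773/2000 ≈ 0.886500
step 4 [2y] zero: DF = P = 869/1000 ≈ 0.869000
step 5 [2.5y] bond c/2=9/800: DF=(1390829/1600000 − 9/800·(0.960800+0.915000+0.886500+0.869000))/(1+9/800) = 512/625 ≈ 0.819200

1 1/2 1201/1250
2 1 183/200
3 3/2 1773/2000
4 2 869/1000
5 5/2 512/625
f(1.5y,2y) = ((1773/2000)/(869/1000) − 1)/(1/2) = 35/869 ≈ 4.0276%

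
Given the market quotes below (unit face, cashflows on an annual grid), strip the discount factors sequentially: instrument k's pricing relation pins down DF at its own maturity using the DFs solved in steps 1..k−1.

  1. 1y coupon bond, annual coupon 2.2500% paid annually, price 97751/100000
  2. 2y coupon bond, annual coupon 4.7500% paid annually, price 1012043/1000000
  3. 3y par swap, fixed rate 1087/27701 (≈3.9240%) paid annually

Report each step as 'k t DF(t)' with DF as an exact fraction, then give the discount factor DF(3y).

step 1 [1y] bond c/1=9/400: DF=(97751/100000 − 9/400·(0))/(1+9/400) = 239/250 ≈ 0.956000
step 2 [2y] bond c/1=19/400: DF=(1012043/1000000 − 19/400·(0.956000))/(1+19/400) = 2307/2500 ≈ 0.922800
step 3 [3y] swap r/1=1087/27701: DF=(1 − 1087/27701·(0.956000+0.922800))/(1+1087/27701) = 8913/10000 ≈ 0.891300

1 1 239/250
2 2 2307/2500
3 3 8913/10000
DF(3y) = 8913/10000 ≈ 0.891300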